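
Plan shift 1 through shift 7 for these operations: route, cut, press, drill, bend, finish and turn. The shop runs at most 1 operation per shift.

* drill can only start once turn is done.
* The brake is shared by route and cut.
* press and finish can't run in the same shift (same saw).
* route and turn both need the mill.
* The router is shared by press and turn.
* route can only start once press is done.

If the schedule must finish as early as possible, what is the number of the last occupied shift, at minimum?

7

The precedence chain requires at least 2 distinct shifts.
With at most 1 per shift and 7 operations, at least 7 shifts are needed.
7 works (last occupied shift: shift 7): for example press in shift 1; bend in shift 6; route in shift 2; drill in shift 4; cut in shift 5; finish in shift 7; turn in shift 3.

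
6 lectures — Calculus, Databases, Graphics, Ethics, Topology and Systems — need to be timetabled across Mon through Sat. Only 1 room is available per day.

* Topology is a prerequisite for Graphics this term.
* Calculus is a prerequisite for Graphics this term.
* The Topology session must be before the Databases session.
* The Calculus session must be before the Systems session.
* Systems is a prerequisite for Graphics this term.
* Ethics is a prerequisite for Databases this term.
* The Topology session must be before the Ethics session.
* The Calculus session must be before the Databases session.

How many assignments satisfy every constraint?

18

Splitting on Calculus: it can be Mon (9), Tue (6), Wed (3). Listing each branch's schedules as (Databases, Graphics, Ethics, Topology, Systems):
Calculus=Mon: (Thu,Sat,Wed,Tue,Fri) (Fri,Sat,Wed,Tue,Thu) (Fri,Sat,Thu,Tue,Wed) (Fri,Sat,Thu,Wed,Tue) (Sat,Thu,Fri,Tue,Wed) (Sat,Thu,Fri,Wed,Tue) (Sat,Fri,Wed,Tue,Thu) (Sat,Fri,Thu,Tue,Wed) (Sat,Fri,Thu,Wed,Tue) — 9.
Calculus=Tue: (Thu,Sat,Wed,Mon,Fri) (Fri,Sat,Wed,Mon,Thu) (Fri,Sat,Thu,Mon,Wed) (Sat,Thu,Fri,Mon,Wed) (Sat,Fri,Wed,Mon,Thu) (Sat,Fri,Thu,Mon,Wed) — 6.
Calculus=Wed: (Thu,Sat,Tue,Mon,Fri) (Fri,Sat,Tue,Mon,Thu) (Sat,Fri,Tue,Mon,Thu) — 3.
Summing: 9 + 6 + 3 = 18.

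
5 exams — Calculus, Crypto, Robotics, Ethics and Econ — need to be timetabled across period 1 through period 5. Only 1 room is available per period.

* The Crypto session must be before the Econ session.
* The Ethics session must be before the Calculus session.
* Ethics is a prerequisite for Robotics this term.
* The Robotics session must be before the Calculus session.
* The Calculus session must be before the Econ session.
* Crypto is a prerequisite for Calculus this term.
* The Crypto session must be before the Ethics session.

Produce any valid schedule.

Crypto -> period 1, Calculus -> period 4, Ethics -> period 2, Econ -> period 5, Robotics -> period 3

Checking: Crypto(period 1) before Econ(period 5); Crypto(period 1) before Ethics(period 2); Ethics(period 2) before Calculus(period 4); Ethics(period 2) before Robotics(period 3); Crypto(period 1) before Calculus(period 4); Calculus(period 4) before Econ(period 5); Robotics(period 3) before Calculus(period 4); max 1 per period (cap 1).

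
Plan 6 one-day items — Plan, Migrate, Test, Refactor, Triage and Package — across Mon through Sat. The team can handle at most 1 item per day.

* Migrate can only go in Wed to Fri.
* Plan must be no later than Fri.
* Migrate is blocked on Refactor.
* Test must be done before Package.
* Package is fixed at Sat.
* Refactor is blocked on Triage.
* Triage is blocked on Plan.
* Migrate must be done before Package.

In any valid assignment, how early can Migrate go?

Migrate is available from Wed; precedence pushes Migrate to at least Thu; Migrate's own window allows nothing later than Fri.
Migrate at Thu is achievable: Triage in Tue, Refactor in Wed, Migrate in Thu, Test in Fri, Plan in Mon, Package in Sat.

Thu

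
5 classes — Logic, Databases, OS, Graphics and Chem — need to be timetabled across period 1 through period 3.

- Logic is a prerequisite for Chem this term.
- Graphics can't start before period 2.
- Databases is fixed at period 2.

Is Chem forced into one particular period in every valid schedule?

No

Chem can be period 2 (e.g. Logic=period 1, Databases=period 2, OS=period 1, Chem=period 2, Graphics=period 2) or period 3 (e.g. Logic=period 1, OS=period 1, Databases=period 2, Chem=period 3, Graphics=period 2).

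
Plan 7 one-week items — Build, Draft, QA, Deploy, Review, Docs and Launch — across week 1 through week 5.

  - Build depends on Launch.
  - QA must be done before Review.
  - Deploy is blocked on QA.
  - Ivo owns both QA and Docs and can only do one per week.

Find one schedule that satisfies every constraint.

QA in week 1; Review in week 2; Launch in week 1; Docs in week 2; Draft in week 1; Deploy in week 2; Build in week 2

Checking: QA(week 1) before Review(week 2); QA(week 1) before Deploy(week 2); Launch(week 1) before Build(week 2); QA(week 1) != Docs(week 2).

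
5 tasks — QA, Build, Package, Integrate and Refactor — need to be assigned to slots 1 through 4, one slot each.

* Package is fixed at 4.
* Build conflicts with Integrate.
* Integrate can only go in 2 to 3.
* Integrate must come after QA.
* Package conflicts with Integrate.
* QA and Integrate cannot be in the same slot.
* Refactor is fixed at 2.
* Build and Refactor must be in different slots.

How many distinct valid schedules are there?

7

Splitting on QA: it can be 1 (5), 2 (2). Listing each branch's schedules as (Build, Package, Integrate, Refactor):
QA=1: (1,4,2,2) (1,4,3,2) (3,4,2,2) (4,4,2,2) (4,4,3,2) — 5.
QA=2: (1,4,3,2) (4,4,3,2) — 2.
Summing: 5 + 2 = 7.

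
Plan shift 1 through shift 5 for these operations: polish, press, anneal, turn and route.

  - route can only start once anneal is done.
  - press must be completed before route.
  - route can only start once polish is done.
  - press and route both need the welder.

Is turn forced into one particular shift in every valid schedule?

No

turn can be shift 1 (e.g. turn -> shift 1; polish -> shift 1; route -> shift 2; press -> shift 1; anneal -> shift 1) or shift 2 (e.g. route in shift 2, turn in shift 2, press in shift 1, anneal in shift 1, polish in shift 1).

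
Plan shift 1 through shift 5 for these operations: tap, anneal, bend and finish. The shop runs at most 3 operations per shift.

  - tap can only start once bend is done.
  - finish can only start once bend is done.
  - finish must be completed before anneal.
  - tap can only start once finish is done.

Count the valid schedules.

20

Splitting on tap: it can be shift 3 (3), shift 4 (7), shift 5 (10). Listing each branch's schedules as (anneal, bend, finish) by shift number:
tap=shift 3: (3,1,2) (4,1,2) (5,1,2) — 3.
tap=shift 4: (3,1,2) (4,1,2) (4,1,3) (4,2,3) (5,1,2) (5,1,3) (5,2,3) — 7.
tap=shift 5: (3,1,2) (4,1,2) (4,1,3) (4,2,3) (5,1,2) (5,1,3) (5,1,4) (5,2,3) (5,2,4) (5,3,4) — 10.
Summing: 3 + 7 + 10 = 20.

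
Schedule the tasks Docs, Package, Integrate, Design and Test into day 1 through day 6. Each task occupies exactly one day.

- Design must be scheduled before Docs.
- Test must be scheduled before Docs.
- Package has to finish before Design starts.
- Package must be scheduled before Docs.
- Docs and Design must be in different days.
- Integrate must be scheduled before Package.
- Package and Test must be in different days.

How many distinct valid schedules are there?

54

Splitting on Docs: it can be day 4 (2), day 5 (12), day 6 (40). Listing each branch's schedules as (Package, Integrate, Design, Test) by day number:
Docs=day 4: (2,1,3,1) (2,1,3,3) — 2.
Docs=day 5: (2,1,3,1) (2,1,3,3) (2,1,3,4) (2,1,4,1) (2,1,4,3) (2,1,4,4) (3,1,4,1) (3,1,4,2) (3,1,4,4) (3,2,4,1) (3,2,4,2) (3,2,4,4) — 12.
Docs=day 6: (2,1,3,1) (2,1,3,3) (2,1,3,4) (2,1,3,5) (2,1,4,1) (2,1,4,3) (2,1,4,4) (2,1,4,5) (2,1,5,1) (2,1,5,3) (2,1,5,4) (2,1,5,5) (3,1,4,1) (3,1,4,2) (3,1,4,4) (3,1,4,5) (3,1,5,1) (3,1,5,2) (3,1,5,4) (3,1,5,5) (3,2,4,1) (3,2,4,2) (3,2,4,4) (3,2,4,5) (3,2,5,1) (3,2,5,2) (3,2,5,4) (3,2,5,5) (4,1,5,1) (4,1,5,2) (4,1,5,3) (4,1,5,5) (4,2,5,1) (4,2,5,2) (4,2,5,3) (4,2,5,5) (4,3,5,1) (4,3,5,2) (4,3,5,3) (4,3,5,5) — 40.
Summing: 2 + 12 + 40 = 54.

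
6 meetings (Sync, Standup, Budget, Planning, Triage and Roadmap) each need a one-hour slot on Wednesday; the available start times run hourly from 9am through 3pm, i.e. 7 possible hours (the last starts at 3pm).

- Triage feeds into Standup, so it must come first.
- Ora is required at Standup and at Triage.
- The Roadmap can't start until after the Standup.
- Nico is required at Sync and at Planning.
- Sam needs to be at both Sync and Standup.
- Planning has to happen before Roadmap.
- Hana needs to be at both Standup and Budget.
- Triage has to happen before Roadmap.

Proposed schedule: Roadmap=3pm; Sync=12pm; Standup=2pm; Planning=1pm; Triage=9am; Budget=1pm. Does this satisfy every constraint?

Yes, all constraints hold

Triage has to happen before Roadmap — holds.
The Roadmap can't start until after the Standup — holds.
Nico is required at Sync and at Planning — holds.
Sam needs to be at both Sync and Standup — holds.
Triage feeds into Standup, so it must come first — holds.
Hana needs to be at both Standup and Budget — holds.
Ora is required at Standup and at Triage — holds.
Planning has to happen before Roadmap — holds.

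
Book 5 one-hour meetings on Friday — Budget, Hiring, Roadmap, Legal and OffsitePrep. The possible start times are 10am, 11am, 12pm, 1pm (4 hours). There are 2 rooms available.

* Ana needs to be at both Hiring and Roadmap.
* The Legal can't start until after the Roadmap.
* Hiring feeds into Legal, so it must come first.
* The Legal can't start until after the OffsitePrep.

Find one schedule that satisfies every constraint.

OffsitePrep -> 10am; Roadmap -> 11am; Budget -> 11am; Hiring -> 10am; Legal -> 12pm

Checking: OffsitePrep(10am) before Legal(12pm); Hiring(10am) before Legal(12pm); Roadmap(11am) before Legal(12pm); Hiring(10am) != Roadmap(11am); max 2 per hour (cap 2).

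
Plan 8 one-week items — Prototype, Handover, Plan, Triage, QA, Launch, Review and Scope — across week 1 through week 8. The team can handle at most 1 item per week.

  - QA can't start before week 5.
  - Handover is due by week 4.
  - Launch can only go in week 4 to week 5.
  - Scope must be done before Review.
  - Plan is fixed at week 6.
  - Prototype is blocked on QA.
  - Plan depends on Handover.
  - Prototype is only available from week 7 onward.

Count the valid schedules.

39

Splitting on Prototype: it can be week 7 (9), week 8 (30). Listing each branch's schedules as (Handover, Plan, Triage, QA, Launch, Review, Scope) by week number:
Prototype=week 7: (1,6,2,5,4,8,3) (1,6,3,5,4,8,2) (1,6,8,5,4,3,2) (2,6,1,5,4,8,3) (2,6,3,5,4,8,1) (2,6,8,5,4,3,1) (3,6,1,5,4,8,2) (3,6,2,5,4,8,1) (3,6,8,5,4,2,1) — 9.
Prototype=week 8: (1,6,2,5,4,7,3) (1,6,2,7,4,5,3) (1,6,2,7,5,4,3) (1,6,3,5,4,7,2) (1,6,3,7,4,5,2) (1,6,3,7,5,4,2) (1,6,4,7,5,3,2) (1,6,5,7,4,3,2) (1,6,7,5,4,3,2) (2,6,1,5,4,7,3) (2,6,1,7,4,5,3) (2,6,1,7,5,4,3) (2,6,3,5,4,7,1) (2,6,3,7,4,5,1) (2,6,3,7,5,4,1) (2,6,4,7,5,3,1) (2,6,5,7,4,3,1) (2,6,7,5,4,3,1) (3,6,1,5,4,7,2) (3,6,1,7,4,5,2) (3,6,1,7,5,4,2) (3,6,2,5,4,7,1) (3,6,2,7,4,5,1) (3,6,2,7,5,4,1) (3,6,4,7,5,2,1) (3,6,5,7,4,2,1) (3,6,7,5,4,2,1) (4,6,1,7,5,3,2) (4,6,2,7,5,3,1) (4,6,3,7,5,2,1) — 30.
Summing: 9 + 30 = 39.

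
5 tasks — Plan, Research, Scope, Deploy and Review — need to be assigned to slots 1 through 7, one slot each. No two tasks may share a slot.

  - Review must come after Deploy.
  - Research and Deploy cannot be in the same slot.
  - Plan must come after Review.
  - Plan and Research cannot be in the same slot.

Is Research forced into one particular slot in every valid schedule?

No

Research can be 1 (e.g. Research in 1, Review in 3, Scope in 5, Plan in 4, Deploy in 2) or 2 (e.g. Research=2; Review=3; Deploy=1; Scope=5; Plan=4).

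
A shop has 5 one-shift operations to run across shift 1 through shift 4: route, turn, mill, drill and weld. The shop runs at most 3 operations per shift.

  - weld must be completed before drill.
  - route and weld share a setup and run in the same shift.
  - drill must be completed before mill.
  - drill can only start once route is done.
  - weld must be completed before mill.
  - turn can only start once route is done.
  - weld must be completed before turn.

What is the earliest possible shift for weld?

Downstream work caps weld at shift 2.
weld at shift 1 is achievable: weld -> shift 1; turn -> shift 2; route -> shift 1; drill -> shift 2; mill -> shift 3.

shift 1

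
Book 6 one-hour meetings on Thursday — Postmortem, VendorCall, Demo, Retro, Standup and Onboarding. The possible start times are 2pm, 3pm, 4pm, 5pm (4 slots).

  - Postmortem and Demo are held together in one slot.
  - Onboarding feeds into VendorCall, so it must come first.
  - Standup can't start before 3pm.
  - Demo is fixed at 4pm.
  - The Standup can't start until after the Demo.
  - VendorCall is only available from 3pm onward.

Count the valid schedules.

Splitting on VendorCall: it can be 3pm (4), 4pm (8), 5pm (12). Listing each branch's schedules as (Postmortem, Demo, Retro, Standup, Onboarding):
VendorCall=3pm: (4pm,4pm,2pm,5pm,2pm) (4pm,4pm,3pm,5pm,2pm) (4pm,4pm,4pm,5pm,2pm) (4pm,4pm,5pm,5pm,2pm) — 4.
VendorCall=4pm: (4pm,4pm,2pm,5pm,2pm) (4pm,4pm,2pm,5pm,3pm) (4pm,4pm,3pm,5pm,2pm) (4pm,4pm,3pm,5pm,3pm) (4pm,4pm,4pm,5pm,2pm) (4pm,4pm,4pm,5pm,3pm) (4pm,4pm,5pm,5pm,2pm) (4pm,4pm,5pm,5pm,3pm) — 8.
VendorCall=5pm: (4pm,4pm,2pm,5pm,2pm) (4pm,4pm,2pm,5pm,3pm) (4pm,4pm,2pm,5pm,4pm) (4pm,4pm,3pm,5pm,2pm) (4pm,4pm,3pm,5pm,3pm) (4pm,4pm,3pm,5pm,4pm) (4pm,4pm,4pm,5pm,2pm) (4pm,4pm,4pm,5pm,3pm) (4pm,4pm,4pm,5pm,4pm) (4pm,4pm,5pm,5pm,2pm) (4pm,4pm,5pm,5pm,3pm) (4pm,4pm,5pm,5pm,4pm) — 12.
Summing: 4 + 8 + 12 = 24.

24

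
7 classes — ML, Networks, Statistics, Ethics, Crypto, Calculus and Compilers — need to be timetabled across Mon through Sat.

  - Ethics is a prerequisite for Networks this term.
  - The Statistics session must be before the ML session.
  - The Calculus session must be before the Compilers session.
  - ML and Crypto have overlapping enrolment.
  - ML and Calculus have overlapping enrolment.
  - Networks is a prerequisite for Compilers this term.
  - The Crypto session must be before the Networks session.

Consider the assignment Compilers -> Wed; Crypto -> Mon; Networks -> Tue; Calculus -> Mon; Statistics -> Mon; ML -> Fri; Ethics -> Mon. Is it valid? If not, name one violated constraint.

ML and Crypto have overlapping enrolment — holds.
The Statistics session must be before the ML session — holds.
ML and Calculus have overlapping enrolment — holds.
The Calculus session must be before the Compilers session — holds.
The Crypto session must be before the Networks session — holds.
Ethics is a prerequisite for Networks this term — holds.
Networks is a prerequisite for Compilers this term — holds.

Valid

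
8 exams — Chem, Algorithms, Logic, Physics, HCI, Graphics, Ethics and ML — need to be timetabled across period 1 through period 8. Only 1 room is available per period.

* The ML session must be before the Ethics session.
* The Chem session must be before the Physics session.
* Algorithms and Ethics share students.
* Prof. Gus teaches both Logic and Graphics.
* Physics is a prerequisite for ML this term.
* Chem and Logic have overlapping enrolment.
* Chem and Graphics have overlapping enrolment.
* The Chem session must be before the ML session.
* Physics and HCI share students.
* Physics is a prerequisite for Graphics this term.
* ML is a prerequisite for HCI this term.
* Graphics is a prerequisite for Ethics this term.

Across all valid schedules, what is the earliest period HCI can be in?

Precedence pushes HCI to at least period 4.
HCI at period 4 is achievable: Logic in period 8; Ethics in period 6; Chem in period 1; Algorithms in period 7; Physics in period 2; Graphics in period 5; ML in period 3; HCI in period 4.

period 4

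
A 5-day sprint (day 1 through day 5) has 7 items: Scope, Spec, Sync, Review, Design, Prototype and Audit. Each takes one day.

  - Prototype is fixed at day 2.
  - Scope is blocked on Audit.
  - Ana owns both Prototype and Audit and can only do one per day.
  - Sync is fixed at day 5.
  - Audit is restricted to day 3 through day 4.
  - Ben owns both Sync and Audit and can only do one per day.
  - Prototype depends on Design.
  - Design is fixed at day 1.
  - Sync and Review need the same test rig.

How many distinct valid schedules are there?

Splitting on Scope: it can be day 4 (20), day 5 (40). Listing each branch's schedules as (Spec, Sync, Review, Design, Prototype, Audit) by day number:
Scope=day 4: (1,5,1,1,2,3) (1,5,2,1,2,3) (1,5,3,1,2,3) (1,5,4,1,2,3) (2,5,1,1,2,3) (2,5,2,1,2,3) (2,5,3,1,2,3) (2,5,4,1,2,3) (3,5,1,1,2,3) (3,5,2,1,2,3) (3,5,3,1,2,3) (3,5,4,1,2,3) (4,5,1,1,2,3) (4,5,2,1,2,3) (4,5,3,1,2,3) (4,5,4,1,2,3) (5,5,1,1,2,3) (5,5,2,1,2,3) (5,5,3,1,2,3) (5,5,4,1,2,3) — 20.
Scope=day 5: (1,5,1,1,2,3) (1,5,1,1,2,4) (1,5,2,1,2,3) (1,5,2,1,2,4) (1,5,3,1,2,3) (1,5,3,1,2,4) (1,5,4,1,2,3) (1,5,4,1,2,4) (2,5,1,1,2,3) (2,5,1,1,2,4) (2,5,2,1,2,3) (2,5,2,1,2,4) (2,5,3,1,2,3) (2,5,3,1,2,4) (2,5,4,1,2,3) (2,5,4,1,2,4) (3,5,1,1,2,3) (3,5,1,1,2,4) (3,5,2,1,2,3) (3,5,2,1,2,4) (3,5,3,1,2,3) (3,5,3,1,2,4) (3,5,4,1,2,3) (3,5,4,1,2,4) (4,5,1,1,2,3) (4,5,1,1,2,4) (4,5,2,1,2,3) (4,5,2,1,2,4) (4,5,3,1,2,3) (4,5,3,1,2,4) (4,5,4,1,2,3) (4,5,4,1,2,4) (5,5,1,1,2,3) (5,5,1,1,2,4) (5,5,2,1,2,3) (5,5,2,1,2,4) (5,5,3,1,2,3) (5,5,3,1,2,4) (5,5,4,1,2,3) (5,5,4,1,2,4) — 40.
Summing: 20 + 40 = 60.

60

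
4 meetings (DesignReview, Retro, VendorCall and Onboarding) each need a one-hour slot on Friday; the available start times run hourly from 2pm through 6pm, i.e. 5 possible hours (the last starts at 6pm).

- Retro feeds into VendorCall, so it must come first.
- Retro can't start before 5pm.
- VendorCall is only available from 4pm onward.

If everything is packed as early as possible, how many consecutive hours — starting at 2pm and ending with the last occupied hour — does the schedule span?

The precedence chain requires at least 2 distinct hours.
Propagating the time windows through the other constraints, VendorCall can't land before 6pm — that is hour 5 counting from 2pm — so the schedule must run through at least 5 hours.
5 works (last occupied hour: 6pm): for example VendorCall -> 6pm; DesignReview -> 2pm; Onboarding -> 2pm; Retro -> 5pm.

5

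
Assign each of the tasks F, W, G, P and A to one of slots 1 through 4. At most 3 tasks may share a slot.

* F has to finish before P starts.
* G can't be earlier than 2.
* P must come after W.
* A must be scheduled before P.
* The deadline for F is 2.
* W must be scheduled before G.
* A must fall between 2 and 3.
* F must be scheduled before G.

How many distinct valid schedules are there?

31

Splitting on F: it can be 1 (17), 2 (14). Listing each branch's schedules as (W, G, P, A):
F=1: (1,2,3,2) (1,2,4,2) (1,2,4,3) (1,3,3,2) (1,3,4,2) (1,3,4,3) (1,4,3,2) (1,4,4,2) (1,4,4,3) (2,3,3,2) (2,3,4,2) (2,3,4,3) (2,4,3,2) (2,4,4,2) (2,4,4,3) (3,4,4,2) (3,4,4,3) — 17.
F=2: (1,3,3,2) (1,3,4,2) (1,3,4,3) (1,4,3,2) (1,4,4,2) (1,4,4,3) (2,3,3,2) (2,3,4,2) (2,3,4,3) (2,4,3,2) (2,4,4,2) (2,4,4,3) (3,4,4,2) (3,4,4,3) — 14.
Summing: 17 + 14 = 31.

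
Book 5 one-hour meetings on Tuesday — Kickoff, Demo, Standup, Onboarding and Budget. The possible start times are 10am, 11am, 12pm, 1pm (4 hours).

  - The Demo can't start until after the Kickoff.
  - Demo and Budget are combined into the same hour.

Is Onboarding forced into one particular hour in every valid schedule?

No

Onboarding can be 10am (e.g. Onboarding -> 10am, Demo -> 11am, Budget -> 11am, Kickoff -> 10am, Standup -> 10am) or 11am (e.g. Kickoff=10am; Onboarding=11am; Standup=10am; Budget=11am; Demo=11am).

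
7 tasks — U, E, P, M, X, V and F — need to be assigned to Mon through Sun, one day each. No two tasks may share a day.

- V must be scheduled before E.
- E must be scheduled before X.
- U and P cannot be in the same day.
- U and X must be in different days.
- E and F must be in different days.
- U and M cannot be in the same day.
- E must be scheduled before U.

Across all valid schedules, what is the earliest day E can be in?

Tue

Precedence pushes E to at least Tue; downstream work caps E at Sat.
E at Tue is achievable: F in Sun; V in Mon; M in Sat; E in Tue; P in Fri; U in Wed; X in Thu.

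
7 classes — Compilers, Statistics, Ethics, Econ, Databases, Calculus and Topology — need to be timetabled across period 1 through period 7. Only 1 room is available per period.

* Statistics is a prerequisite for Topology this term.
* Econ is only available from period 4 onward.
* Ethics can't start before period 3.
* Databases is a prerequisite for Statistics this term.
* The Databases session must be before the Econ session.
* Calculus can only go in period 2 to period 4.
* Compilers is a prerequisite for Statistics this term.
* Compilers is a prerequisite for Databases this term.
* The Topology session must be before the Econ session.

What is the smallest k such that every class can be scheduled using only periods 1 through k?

The precedence chain requires at least 5 distinct periods.
With at most 1 per period and 7 classes, at least 7 periods are needed.
7 works (last occupied period: period 7): for example Topology -> period 5, Ethics -> period 7, Compilers -> period 1, Statistics -> period 4, Calculus -> period 2, Databases -> period 3, Econ -> period 6.

7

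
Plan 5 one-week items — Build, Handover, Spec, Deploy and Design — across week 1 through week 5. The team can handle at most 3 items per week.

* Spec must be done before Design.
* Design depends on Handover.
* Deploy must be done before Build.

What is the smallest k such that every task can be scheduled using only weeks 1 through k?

2

The precedence chain requires at least 2 distinct weeks.
With at most 3 per week and 5 tasks, at least 2 weeks are needed.
2 works (last occupied week: week 2): for example Spec in week 1, Build in week 2, Handover in week 1, Deploy in week 1, Design in week 2.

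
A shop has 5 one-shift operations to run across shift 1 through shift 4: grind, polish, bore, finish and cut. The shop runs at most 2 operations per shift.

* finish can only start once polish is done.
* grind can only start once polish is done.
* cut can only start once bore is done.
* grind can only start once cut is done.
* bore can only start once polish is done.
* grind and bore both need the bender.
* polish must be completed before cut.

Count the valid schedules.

3

Enumerating: grind in shift 4; polish in shift 1; finish in shift 2; cut in shift 3; bore in shift 2 | cut=shift 3; polish=shift 1; bore=shift 2; grind=shift 4; finish=shift 3 | grind -> shift 4; cut -> shift 3; polish -> shift 1; finish -> shift 4; bore -> shift 2.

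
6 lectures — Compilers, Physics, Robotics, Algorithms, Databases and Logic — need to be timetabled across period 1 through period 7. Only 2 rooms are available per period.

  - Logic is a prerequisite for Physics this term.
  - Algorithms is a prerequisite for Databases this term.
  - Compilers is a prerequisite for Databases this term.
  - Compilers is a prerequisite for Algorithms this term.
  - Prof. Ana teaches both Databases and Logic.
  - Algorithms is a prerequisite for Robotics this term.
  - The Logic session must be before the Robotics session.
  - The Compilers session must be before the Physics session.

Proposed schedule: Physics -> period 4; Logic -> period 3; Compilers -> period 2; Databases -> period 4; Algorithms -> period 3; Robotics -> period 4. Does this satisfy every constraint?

No — it violates: Only 2 rooms are available per period

Compilers is a prerequisite for Databases this term — holds.
Compilers is a prerequisite for Algorithms this term — holds.
The Compilers session must be before the Physics session — holds.
Prof. Ana teaches both Databases and Logic — holds.
Logic is a prerequisite for Physics this term — holds.
Algorithms is a prerequisite for Robotics this term — holds.
The Logic session must be before the Robotics session — holds.
Only 2 rooms are available per period — violated.
Algorithms is a prerequisite for Databases this term — holds.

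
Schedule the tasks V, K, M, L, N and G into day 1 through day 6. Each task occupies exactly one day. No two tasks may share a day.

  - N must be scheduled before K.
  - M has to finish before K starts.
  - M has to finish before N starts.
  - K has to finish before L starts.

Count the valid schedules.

30

Splitting on K: it can be day 3 (6), day 4 (12), day 5 (12). Listing each branch's schedules as (V, M, L, N, G) by day number:
K=day 3: (4,1,5,2,6) (4,1,6,2,5) (5,1,4,2,6) (5,1,6,2,4) (6,1,4,2,5) (6,1,5,2,4) — 6.
K=day 4: (1,2,5,3,6) (1,2,6,3,5) (2,1,5,3,6) (2,1,6,3,5) (3,1,5,2,6) (3,1,6,2,5) (5,1,6,2,3) (5,1,6,3,2) (5,2,6,3,1) (6,1,5,2,3) (6,1,5,3,2) (6,2,5,3,1) — 12.
K=day 5: (1,2,6,3,4) (1,2,6,4,3) (1,3,6,4,2) (2,1,6,3,4) (2,1,6,4,3) (2,3,6,4,1) (3,1,6,2,4) (3,1,6,4,2) (3,2,6,4,1) (4,1,6,2,3) (4,1,6,3,2) (4,2,6,3,1) — 12.
Summing: 6 + 12 + 12 = 30.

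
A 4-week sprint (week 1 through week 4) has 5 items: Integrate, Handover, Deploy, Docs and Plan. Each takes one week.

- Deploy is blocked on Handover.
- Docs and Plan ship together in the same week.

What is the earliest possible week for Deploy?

week 2

Precedence pushes Deploy to at least week 2.
Deploy at week 2 is achievable: Integrate in week 1; Docs in week 1; Handover in week 1; Deploy in week 2; Plan in week 1.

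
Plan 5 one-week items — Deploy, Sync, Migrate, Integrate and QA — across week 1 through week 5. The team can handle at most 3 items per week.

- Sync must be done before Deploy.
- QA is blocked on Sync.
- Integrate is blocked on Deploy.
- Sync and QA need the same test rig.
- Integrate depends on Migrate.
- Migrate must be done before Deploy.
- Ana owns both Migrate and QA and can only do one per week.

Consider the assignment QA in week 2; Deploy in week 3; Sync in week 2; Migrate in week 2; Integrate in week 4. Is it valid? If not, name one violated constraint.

No — it violates: Ana owns both Migrate and QA and can only do one per week

The team can handle at most 3 items per week — holds.
Integrate depends on Migrate — holds.
Sync must be done before Deploy — holds.
Migrate must be done before Deploy — holds.
Ana owns both Migrate and QA and can only do one per week — violated.
Sync and QA need the same test rig — violated.
Integrate is blocked on Deploy — holds.
QA is blocked on Sync — violated.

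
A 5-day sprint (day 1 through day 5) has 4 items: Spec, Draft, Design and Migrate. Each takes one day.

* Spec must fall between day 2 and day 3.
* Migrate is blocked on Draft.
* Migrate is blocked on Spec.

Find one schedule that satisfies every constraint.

Spec=day 2, Design=day 1, Migrate=day 3, Draft=day 1

Checking: Spec(day 2) before Migrate(day 3); Draft(day 1) before Migrate(day 3); Spec=day 2 in [day 2,day 3].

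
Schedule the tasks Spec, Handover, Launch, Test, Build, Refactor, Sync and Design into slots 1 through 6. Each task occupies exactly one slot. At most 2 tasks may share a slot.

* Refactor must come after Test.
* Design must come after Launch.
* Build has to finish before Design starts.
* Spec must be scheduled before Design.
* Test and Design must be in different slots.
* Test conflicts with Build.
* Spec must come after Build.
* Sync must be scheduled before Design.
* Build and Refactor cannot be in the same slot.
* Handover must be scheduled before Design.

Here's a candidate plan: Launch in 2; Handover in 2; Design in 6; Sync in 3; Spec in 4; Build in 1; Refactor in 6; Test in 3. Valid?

Test and Design must be in different slots — holds.
Spec must be scheduled before Design — holds.
Sync must be scheduled before Design — holds.
Build has to finish before Design starts — holds.
Refactor must come after Test — holds.
Spec must come after Build — holds.
Test conflicts with Build — holds.
Design must come after Launch — holds.
Build and Refactor cannot be in the same slot — holds.
At most 2 tasks may share a slot — holds.
Handover must be scheduled before Design — holds.

Valid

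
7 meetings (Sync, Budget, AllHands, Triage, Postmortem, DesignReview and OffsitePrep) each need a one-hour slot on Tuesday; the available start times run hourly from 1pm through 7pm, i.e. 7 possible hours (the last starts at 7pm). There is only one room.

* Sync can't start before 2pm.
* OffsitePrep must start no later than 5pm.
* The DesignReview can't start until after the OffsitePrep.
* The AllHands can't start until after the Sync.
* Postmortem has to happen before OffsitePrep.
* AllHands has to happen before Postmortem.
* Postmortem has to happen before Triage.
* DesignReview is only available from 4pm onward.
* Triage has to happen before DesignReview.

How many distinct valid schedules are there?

Enumerating: DesignReview -> 7pm, Triage -> 6pm, Budget -> 1pm, OffsitePrep -> 5pm, Sync -> 2pm, AllHands -> 3pm, Postmortem -> 4pm.

1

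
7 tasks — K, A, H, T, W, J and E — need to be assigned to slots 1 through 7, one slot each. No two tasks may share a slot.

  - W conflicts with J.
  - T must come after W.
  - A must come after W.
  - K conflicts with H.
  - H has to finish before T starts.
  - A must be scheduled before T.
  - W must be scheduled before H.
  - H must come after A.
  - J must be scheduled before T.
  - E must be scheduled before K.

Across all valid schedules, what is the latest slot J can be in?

Downstream work caps J at 6.
J at 6 is achievable: E -> 4; W -> 1; H -> 3; A -> 2; J -> 6; K -> 5; T -> 7.

6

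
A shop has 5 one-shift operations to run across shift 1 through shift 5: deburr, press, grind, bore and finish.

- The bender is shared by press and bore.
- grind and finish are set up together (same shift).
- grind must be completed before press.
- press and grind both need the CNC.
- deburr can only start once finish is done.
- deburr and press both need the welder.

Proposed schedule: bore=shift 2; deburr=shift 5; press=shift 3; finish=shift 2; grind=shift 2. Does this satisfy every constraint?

The bender is shared by press and bore — holds.
press and grind both need the CNC — holds.
deburr can only start once finish is done — holds.
deburr and press both need the welder — holds.
grind and finish are set up together (same shift) — holds.
grind must be completed before press — holds.

Yes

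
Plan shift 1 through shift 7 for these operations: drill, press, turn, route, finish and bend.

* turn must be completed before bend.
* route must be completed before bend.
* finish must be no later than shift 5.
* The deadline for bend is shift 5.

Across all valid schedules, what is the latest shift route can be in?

shift 4

Downstream work caps route at shift 4.
route at shift 4 is achievable: press=shift 1; drill=shift 1; bend=shift 5; turn=shift 1; route=shift 4; finish=shift 1.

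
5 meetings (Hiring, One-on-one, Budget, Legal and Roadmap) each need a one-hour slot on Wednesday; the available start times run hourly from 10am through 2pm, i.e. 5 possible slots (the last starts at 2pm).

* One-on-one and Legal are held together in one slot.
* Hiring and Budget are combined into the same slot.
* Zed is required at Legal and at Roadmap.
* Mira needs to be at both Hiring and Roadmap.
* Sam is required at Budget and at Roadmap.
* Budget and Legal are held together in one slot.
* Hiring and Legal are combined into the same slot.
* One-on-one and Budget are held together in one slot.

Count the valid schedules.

Splitting on Hiring: it can be 10am (4), 11am (4), 12pm (4), 1pm (4), 2pm (4). Listing each branch's schedules as (One-on-one, Budget, Legal, Roadmap):
Hiring=10am: (10am,10am,10am,11am) (10am,10am,10am,12pm) (10am,10am,10am,1pm) (10am,10am,10am,2pm) — 4.
Hiring=11am: (11am,11am,11am,10am) (11am,11am,11am,12pm) (11am,11am,11am,1pm) (11am,11am,11am,2pm) — 4.
Hiring=12pm: (12pm,12pm,12pm,10am) (12pm,12pm,12pm,11am) (12pm,12pm,12pm,1pm) (12pm,12pm,12pm,2pm) — 4.
Hiring=1pm: (1pm,1pm,1pm,10am) (1pm,1pm,1pm,11am) (1pm,1pm,1pm,12pm) (1pm,1pm,1pm,2pm) — 4.
Hiring=2pm: (2pm,2pm,2pm,10am) (2pm,2pm,2pm,11am) (2pm,2pm,2pm,12pm) (2pm,2pm,2pm,1pm) — 4.
Summing: 4 + 4 + 4 + 4 + 4 = 20.

20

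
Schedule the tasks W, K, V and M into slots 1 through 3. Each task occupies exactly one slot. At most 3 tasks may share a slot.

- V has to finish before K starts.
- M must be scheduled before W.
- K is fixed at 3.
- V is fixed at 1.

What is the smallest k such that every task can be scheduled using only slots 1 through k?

3 slots

The precedence chain requires at least 2 distinct slots.
With at most 3 per slot and 4 tasks, at least 2 slots are needed.
K can't be placed before 3, so the schedule must run through at least slot 3.
3 works (last occupied slot: 3): for example W in 2, V in 1, K in 3, M in 1.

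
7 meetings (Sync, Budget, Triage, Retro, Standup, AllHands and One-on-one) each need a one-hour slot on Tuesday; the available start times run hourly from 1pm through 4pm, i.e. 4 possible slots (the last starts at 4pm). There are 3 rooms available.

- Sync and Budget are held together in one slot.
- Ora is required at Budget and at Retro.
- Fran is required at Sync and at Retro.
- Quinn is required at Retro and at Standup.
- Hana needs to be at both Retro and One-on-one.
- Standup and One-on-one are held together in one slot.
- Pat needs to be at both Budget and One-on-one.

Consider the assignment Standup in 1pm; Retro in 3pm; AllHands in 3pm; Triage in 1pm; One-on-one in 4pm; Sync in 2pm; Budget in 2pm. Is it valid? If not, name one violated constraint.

No — it violates: Standup and One-on-one are held together in one slot

There are 3 rooms available — holds.
Standup and One-on-one are held together in one slot — violated.
Sync and Budget are held together in one slot — holds.
Hana needs to be at both Retro and One-on-one — holds.
Pat needs to be at both Budget and One-on-one — holds.
Fran is required at Sync and at Retro — holds.
Quinn is required at Retro and at Standup — holds.
Ora is required at Budget and at Retro — holds.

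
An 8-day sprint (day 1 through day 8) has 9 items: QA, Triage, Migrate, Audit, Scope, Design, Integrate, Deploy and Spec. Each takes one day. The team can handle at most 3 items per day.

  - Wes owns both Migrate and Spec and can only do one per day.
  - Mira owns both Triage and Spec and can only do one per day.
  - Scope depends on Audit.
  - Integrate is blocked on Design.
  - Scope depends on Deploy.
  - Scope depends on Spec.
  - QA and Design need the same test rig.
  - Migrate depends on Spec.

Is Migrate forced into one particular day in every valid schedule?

No

Migrate can be day 2 (e.g. Deploy -> day 1; Audit -> day 1; Design -> day 2; Triage -> day 3; Migrate -> day 2; QA -> day 3; Scope -> day 2; Integrate -> day 3; Spec -> day 1) or day 3 (e.g. Design -> day 2, Scope -> day 2, Migrate -> day 3, Deploy -> day 1, Audit -> day 1, Spec -> day 1, Triage -> day 2, QA -> day 3, Integrate -> day 3).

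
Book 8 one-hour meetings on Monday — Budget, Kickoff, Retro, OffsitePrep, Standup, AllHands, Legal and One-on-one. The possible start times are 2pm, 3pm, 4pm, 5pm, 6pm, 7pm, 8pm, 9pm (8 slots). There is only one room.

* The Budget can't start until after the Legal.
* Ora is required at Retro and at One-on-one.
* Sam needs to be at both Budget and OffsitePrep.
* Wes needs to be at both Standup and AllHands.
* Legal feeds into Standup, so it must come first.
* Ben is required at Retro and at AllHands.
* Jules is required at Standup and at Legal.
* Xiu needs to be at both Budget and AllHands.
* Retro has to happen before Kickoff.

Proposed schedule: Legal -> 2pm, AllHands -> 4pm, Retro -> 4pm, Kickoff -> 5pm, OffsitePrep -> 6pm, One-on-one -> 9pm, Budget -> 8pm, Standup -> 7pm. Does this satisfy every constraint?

Ben is required at Retro and at AllHands — violated.
Legal feeds into Standup, so it must come first — holds.
Retro has to happen before Kickoff — holds.
Wes needs to be at both Standup and AllHands — holds.
There is only one room — violated.
Xiu needs to be at both Budget and AllHands — holds.
Jules is required at Standup and at Legal — holds.
Sam needs to be at both Budget and OffsitePrep — holds.
Ora is required at Retro and at One-on-one — holds.
The Budget can't start until after the Legal — holds.

Invalid. Ben is required at Retro and at AllHands.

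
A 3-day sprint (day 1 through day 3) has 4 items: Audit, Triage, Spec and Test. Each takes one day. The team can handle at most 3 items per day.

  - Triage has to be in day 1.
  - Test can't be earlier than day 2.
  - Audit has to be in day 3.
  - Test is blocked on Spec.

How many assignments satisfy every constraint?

3

Enumerating: Spec in day 1; Triage in day 1; Test in day 2; Audit in day 3 | Test=day 3; Audit=day 3; Spec=day 1; Triage=day 1 | Spec=day 2, Audit=day 3, Test=day 3, Triage=day 1.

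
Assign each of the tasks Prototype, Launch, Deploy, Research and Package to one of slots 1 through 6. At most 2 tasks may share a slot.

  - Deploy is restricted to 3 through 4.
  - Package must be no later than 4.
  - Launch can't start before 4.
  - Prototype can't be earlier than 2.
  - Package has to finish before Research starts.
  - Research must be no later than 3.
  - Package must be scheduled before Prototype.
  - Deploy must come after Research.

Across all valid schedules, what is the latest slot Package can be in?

Package's own window allows nothing later than 4; downstream work caps Package at 2.
Package at 2 is achievable: Package=2; Prototype=3; Launch=4; Research=3; Deploy=4.

2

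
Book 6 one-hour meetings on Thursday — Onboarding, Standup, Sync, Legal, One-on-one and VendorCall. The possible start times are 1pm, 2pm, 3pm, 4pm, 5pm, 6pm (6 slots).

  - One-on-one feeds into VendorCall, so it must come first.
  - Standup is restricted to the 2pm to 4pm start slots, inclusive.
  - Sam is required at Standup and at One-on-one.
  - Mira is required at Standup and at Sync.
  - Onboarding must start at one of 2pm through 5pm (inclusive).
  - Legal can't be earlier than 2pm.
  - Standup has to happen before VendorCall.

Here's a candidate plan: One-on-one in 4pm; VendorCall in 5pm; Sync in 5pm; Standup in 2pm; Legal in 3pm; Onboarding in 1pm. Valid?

No — it violates: Onboarding must start at one of 2pm through 5pm (inclusive)

Standup is restricted to the 2pm to 4pm start slots, inclusive — holds.
Standup has to happen before VendorCall — holds.
Legal can't be earlier than 2pm — holds.
Mira is required at Standup and at Sync — holds.
Sam is required at Standup and at One-on-one — holds.
One-on-one feeds into VendorCall, so it must come first — holds.
Onboarding must start at one of 2pm through 5pm (inclusive) — violated.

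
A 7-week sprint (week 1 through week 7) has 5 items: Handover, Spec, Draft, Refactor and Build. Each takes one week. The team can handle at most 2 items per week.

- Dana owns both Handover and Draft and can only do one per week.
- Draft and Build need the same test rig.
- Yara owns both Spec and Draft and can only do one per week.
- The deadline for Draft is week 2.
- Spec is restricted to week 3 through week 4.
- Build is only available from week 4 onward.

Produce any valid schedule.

Draft -> week 1; Refactor -> week 1; Spec -> week 3; Handover -> week 2; Build -> week 4

Checking: Handover(week 2) != Draft(week 1); Draft(week 1) != Build(week 4); Spec(week 3) != Draft(week 1); Spec=week 3 in [week 3,week 4]; Draft=week 1 in [week 1,week 2]; Build=week 4 in [week 4,week 7]; max 2 per week (cap 2).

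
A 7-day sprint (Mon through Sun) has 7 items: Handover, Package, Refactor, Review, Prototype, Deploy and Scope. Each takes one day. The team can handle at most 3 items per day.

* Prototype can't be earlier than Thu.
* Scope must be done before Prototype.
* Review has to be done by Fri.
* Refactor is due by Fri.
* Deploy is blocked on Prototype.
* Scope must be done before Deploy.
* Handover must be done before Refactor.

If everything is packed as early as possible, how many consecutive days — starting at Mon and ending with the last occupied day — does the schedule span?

The precedence chain requires at least 3 distinct days.
With at most 3 per day and 7 tasks, at least 3 days are needed.
Propagating the time windows through the other constraints, Deploy can't land before Fri — that is day 5 counting from Mon — so the schedule must run through at least 5 days.
5 works (last occupied day: Fri): for example Scope=Mon, Refactor=Tue, Prototype=Thu, Deploy=Fri, Package=Mon, Review=Tue, Handover=Mon.

5 days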